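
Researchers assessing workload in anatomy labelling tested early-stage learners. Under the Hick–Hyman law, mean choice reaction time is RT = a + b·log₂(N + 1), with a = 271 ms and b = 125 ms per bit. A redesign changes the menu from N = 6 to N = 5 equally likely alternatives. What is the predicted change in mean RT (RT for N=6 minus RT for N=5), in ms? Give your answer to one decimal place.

RT(6) = 271 + 125·log₂(7) = 271 + 125·2.8074 = 621.9250 ms.
RT(5) = 271 + 125·log₂(6) = 271 + 125·2.5850 = 594.1250 ms.
Difference = 621.9250 − 594.1250 = 27.8000 ≈ 27.8 ms.

27.8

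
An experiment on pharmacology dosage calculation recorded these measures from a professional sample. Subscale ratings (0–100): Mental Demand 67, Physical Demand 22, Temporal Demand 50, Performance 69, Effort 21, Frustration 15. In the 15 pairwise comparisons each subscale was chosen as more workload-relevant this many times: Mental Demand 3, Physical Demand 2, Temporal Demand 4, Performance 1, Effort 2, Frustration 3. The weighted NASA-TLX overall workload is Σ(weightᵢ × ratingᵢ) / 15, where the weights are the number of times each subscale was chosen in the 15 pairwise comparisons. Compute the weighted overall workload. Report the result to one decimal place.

The tallies are the weights (they sum to 15).
Weighted sum = 3·67 + 2·22 + 4·50 + 1·69 + 2·21 + 3·15
            = 201 + 44 + 200 + 69 + 42 + 45 = 601.
Overall workload = 601 / 15 = 40.0667 ≈ 40.1.

40.1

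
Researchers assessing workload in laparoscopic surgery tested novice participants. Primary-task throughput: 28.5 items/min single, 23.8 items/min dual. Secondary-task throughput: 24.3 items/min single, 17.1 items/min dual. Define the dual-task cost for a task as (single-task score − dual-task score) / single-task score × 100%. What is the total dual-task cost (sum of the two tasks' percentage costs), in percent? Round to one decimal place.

46.1

Primary cost = (28.5 − 23.8) / 28.5 × 100% = 16.4912%.
Secondary cost = (24.3 − 17.1) / 24.3 × 100% = 29.6296%.
Total = 16.4912% + 29.6296% = 46.1208% ≈ 46.1%.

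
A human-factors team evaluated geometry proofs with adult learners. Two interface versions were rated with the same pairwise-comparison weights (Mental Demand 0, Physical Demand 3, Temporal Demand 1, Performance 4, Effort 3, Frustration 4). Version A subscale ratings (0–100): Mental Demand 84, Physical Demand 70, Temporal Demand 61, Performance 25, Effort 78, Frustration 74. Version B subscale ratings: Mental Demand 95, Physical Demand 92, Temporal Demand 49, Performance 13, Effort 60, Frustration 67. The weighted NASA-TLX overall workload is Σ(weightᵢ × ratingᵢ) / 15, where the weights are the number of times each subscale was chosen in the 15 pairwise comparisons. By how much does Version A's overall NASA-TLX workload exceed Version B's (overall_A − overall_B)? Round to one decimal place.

Version A weighted sum = 0·84 + 3·70 + 1·61 + 4·25 + 3·78 + 4·74 = 0 + 210 + 61 + 100 + 234 + 296 = 901; overall_A = 901/15 = 60.0667.
Version B weighted sum = 0·95 + 3·92 + 1·49 + 4·13 + 3·60 + 4·67 = 0 + 276 + 49 + 52 + 180 + 268 = 825; overall_B = 825/15 = 55.0000.
Difference = 60.0667 − 55.0000 = 5.0667 ≈ 5.1.

5.1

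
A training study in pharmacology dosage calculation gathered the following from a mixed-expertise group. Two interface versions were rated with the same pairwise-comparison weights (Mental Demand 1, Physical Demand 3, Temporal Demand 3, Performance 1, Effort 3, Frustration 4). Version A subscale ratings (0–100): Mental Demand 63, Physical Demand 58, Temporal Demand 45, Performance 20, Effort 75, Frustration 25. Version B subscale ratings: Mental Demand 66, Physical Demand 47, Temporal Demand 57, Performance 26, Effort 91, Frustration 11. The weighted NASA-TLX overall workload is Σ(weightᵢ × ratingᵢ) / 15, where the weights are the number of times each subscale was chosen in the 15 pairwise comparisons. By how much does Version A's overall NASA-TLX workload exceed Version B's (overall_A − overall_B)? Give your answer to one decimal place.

-0.3

Version A weighted sum = 1·63 + 3·58 + 3·45 + 1·20 + 3·75 + 4·25 = 63 + 174 + 135 + 20 + 225 + 100 = 717; overall_A = 717/15 = 47.8000.
Version B weighted sum = 1·66 + 3·47 + 3·57 + 1·26 + 3·91 + 4·11 = 66 + 141 + 171 + 26 + 273 + 44 = 721; overall_B = 721/15 = 48.0667.
Difference = 47.8000 − 48.0667 = -0.2667 ≈ -0.3.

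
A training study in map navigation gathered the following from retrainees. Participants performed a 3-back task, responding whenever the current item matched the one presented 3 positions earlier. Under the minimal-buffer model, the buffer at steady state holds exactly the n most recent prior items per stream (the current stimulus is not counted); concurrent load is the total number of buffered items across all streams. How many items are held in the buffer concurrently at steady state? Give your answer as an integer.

The buffer holds the 3 most recent prior items.
Steady-state concurrent load = 3 items.

3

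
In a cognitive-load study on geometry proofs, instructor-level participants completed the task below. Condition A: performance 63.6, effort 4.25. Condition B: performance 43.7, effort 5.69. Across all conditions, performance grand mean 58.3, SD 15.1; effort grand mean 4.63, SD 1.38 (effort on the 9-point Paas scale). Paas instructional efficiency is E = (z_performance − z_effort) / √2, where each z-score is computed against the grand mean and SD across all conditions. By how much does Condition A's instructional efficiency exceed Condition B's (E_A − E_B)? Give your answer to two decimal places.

Condition A: z_P = (63.6 − 58.3)/15.1 = 0.3510; z_E = (4.25 − 4.63)/1.38 = -0.2754; E_A = (0.3510 − (-0.2754))/√2 = 0.4429.
Condition B: z_P = (43.7 − 58.3)/15.1 = -0.9669; z_E = (5.69 − 4.63)/1.38 = 0.7681; E_B = (-0.9669 − 0.7681)/√2 = -1.2268.
E_A − E_B = 0.4429 − (-1.2268) = 1.6697 ≈ 1.67.

1.67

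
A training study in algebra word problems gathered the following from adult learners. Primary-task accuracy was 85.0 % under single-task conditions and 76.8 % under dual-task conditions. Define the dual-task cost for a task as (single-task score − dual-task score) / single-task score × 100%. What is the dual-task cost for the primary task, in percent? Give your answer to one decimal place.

9.6

Cost = (85.0 − 76.8) / 85.0 × 100%
     = 8.2000 / 85.0 × 100% = 9.6471%.
≈ 9.6%.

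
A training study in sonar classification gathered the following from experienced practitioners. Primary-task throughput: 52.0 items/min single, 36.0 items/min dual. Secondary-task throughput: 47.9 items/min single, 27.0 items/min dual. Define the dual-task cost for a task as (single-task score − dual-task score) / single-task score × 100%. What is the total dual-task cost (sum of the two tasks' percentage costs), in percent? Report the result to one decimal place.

74.4

Primary cost = (52.0 − 36.0) / 52.0 × 100% = 30.7692%.
Secondary cost = (47.9 − 27.0) / 47.9 × 100% = 43.6326%.
Total = 30.7692% + 43.6326% = 74.4018% ≈ 74.4%.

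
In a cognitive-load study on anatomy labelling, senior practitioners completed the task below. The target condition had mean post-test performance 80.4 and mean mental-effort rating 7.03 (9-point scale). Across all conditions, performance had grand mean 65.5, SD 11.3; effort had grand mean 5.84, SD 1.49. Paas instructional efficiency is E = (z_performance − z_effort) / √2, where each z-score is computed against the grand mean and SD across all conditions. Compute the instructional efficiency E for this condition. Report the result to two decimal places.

0.37

z_performance = (80.4 − 65.5) / 11.3 = 14.9000 / 11.3 = 1.3186.
z_effort = (7.03 − 5.84) / 1.49 = 1.1900 / 1.49 = 0.7987.
z_P − z_E = 1.3186 − 0.7987 = 0.5199.
E = 0.5199 / √2 = 0.5199 / 1.41421 = 0.3676 ≈ 0.37.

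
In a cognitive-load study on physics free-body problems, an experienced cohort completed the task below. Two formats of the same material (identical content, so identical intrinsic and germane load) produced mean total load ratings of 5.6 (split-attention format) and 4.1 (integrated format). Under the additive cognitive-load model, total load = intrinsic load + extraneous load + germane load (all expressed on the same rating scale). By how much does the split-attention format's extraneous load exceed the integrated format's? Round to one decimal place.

1.5

Intrinsic and germane load are equal across formats, so the difference in total load equals the difference in extraneous load.
Extraneous-load difference = 5.6 − 4.1 = 1.5.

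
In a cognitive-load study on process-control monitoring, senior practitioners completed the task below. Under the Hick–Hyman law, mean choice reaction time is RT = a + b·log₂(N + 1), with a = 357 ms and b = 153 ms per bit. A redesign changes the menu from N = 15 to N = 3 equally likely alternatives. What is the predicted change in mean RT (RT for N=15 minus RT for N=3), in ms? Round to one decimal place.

RT(15) = 357 + 153·log₂(16) = 357 + 153·4.0000 = 969.0000 ms.
RT(3) = 357 + 153·log₂(4) = 357 + 153·2.0000 = 663.0000 ms.
Difference = 969.0000 − 663.0000 = 306.0000 ≈ 306.0 ms.

306.0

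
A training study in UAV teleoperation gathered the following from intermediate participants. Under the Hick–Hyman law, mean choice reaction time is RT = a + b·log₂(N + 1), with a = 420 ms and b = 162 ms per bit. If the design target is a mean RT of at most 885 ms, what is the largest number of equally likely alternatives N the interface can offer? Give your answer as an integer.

Set 420 + 162·log₂(N + 1) ≤ 885.
log₂(N + 1) ≤ (885 − 420) / 162 = 2.8704.
N + 1 ≤ 2^2.8704 = 7.3127.
N ≤ 6.3127, so the largest integer N is 6.

6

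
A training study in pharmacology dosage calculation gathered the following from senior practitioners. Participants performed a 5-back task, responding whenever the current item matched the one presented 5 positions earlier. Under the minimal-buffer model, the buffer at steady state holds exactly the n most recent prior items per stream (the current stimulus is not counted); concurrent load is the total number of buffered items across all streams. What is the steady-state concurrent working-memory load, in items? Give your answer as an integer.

The buffer holds the 5 most recent prior items.
Steady-state concurrent load = 5 items.

5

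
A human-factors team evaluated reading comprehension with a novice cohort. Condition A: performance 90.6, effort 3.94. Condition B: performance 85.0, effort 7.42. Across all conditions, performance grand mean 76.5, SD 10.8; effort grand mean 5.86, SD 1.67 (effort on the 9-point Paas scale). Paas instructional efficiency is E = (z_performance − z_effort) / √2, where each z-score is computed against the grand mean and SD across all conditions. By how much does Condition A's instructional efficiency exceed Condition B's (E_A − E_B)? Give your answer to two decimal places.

1.84

Condition A: z_P = (90.6 − 76.5)/10.8 = 1.3056; z_E = (3.94 − 5.86)/1.67 = -1.1497; E_A = (1.3056 − (-1.1497))/√2 = 1.7362.
Condition B: z_P = (85.0 − 76.5)/10.8 = 0.7870; z_E = (7.42 − 5.86)/1.67 = 0.9341; E_B = (0.7870 − 0.9341)/√2 = -0.1040.
E_A − E_B = 1.7362 − (-0.1040) = 1.8402 ≈ 1.84.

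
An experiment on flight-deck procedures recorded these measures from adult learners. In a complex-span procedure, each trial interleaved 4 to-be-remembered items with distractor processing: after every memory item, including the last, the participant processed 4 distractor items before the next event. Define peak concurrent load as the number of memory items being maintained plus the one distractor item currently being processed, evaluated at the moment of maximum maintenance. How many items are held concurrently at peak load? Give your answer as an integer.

5

Maintenance is greatest during the distractor(s) after memory item 4: all 4 memory items are being held.
One distractor item is concurrently being processed.
Peak concurrent load = 4 + 1 = 5 items.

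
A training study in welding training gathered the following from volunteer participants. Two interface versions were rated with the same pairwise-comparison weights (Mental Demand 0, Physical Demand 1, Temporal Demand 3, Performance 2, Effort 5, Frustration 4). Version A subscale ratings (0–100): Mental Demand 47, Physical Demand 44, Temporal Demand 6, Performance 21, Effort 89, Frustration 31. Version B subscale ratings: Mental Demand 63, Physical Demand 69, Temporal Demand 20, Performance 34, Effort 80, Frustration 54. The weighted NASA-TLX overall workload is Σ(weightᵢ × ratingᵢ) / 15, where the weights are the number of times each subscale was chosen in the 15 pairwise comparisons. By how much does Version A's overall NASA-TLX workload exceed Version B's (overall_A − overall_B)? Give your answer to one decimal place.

Version A weighted sum = 0·47 + 1·44 + 3·6 + 2·21 + 5·89 + 4·31 = 0 + 44 + 18 + 42 + 445 + 124 = 673; overall_A = 673/15 = 44.8667.
Version B weighted sum = 0·63 + 1·69 + 3·20 + 2·34 + 5·80 + 4·54 = 0 + 69 + 60 + 68 + 400 + 216 = 813; overall_B = 813/15 = 54.2000.
Difference = 44.8667 − 54.2000 = -9.3333 ≈ -9.3.

-9.3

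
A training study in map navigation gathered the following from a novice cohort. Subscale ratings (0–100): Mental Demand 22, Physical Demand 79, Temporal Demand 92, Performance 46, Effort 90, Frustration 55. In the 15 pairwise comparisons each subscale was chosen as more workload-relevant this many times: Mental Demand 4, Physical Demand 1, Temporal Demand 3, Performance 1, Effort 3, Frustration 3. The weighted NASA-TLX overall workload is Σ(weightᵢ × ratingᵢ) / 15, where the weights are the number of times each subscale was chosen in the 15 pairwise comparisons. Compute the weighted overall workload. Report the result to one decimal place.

61.6

The tallies are the weights (they sum to 15).
Weighted sum = 4·22 + 1·79 + 3·92 + 1·46 + 3·90 + 3·55
            = 88 + 79 + 276 + 46 + 270 + 165 = 924.
Overall workload = 924 / 15 = 61.6000 ≈ 61.6.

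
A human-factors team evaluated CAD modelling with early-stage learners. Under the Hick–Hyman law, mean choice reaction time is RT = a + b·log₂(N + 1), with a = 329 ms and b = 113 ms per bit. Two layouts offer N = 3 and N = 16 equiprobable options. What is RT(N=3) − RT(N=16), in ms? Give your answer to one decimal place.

-235.9

RT(3) = 329 + 113·log₂(4) = 329 + 113·2.0000 = 555.0000 ms.
RT(16) = 329 + 113·log₂(17) = 329 + 113·4.0875 = 790.8875 ms.
Difference = 555.0000 − 790.8875 = -235.8875 ≈ -235.9 ms.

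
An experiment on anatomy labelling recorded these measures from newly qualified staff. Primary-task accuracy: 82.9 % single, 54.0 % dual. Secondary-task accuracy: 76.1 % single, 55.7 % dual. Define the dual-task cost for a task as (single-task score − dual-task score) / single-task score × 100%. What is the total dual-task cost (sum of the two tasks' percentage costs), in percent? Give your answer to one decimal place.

61.7

Primary cost = (82.9 − 54.0) / 82.9 × 100% = 34.8613%.
Secondary cost = (76.1 − 55.7) / 76.1 × 100% = 26.8068%.
Total = 34.8613% + 26.8068% = 61.6681% ≈ 61.7%.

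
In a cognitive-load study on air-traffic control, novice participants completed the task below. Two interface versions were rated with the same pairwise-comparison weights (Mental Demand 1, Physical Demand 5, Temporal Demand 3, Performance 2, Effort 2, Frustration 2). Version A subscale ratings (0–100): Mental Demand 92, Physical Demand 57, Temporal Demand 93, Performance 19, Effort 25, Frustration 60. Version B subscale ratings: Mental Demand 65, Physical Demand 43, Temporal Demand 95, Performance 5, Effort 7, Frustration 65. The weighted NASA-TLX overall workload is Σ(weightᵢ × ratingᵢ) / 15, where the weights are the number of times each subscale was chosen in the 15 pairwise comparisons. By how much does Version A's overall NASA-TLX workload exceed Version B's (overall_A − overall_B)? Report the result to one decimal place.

9.7

Version A weighted sum = 1·92 + 5·57 + 3·93 + 2·19 + 2·25 + 2·60 = 92 + 285 + 279 + 38 + 50 + 120 = 864; overall_A = 864/15 = 57.6000.
Version B weighted sum = 1·65 + 5·43 + 3·95 + 2·5 + 2·7 + 2·65 = 65 + 215 + 285 + 10 + 14 + 130 = 719; overall_B = 719/15 = 47.9333.
Difference = 57.6000 − 47.9333 = 9.6667 ≈ 9.7.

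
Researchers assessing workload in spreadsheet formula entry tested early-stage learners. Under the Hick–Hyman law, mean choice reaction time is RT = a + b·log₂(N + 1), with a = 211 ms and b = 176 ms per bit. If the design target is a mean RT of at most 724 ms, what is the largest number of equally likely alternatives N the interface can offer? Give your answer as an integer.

Set 211 + 176·log₂(N + 1) ≤ 724.
log₂(N + 1) ≤ (724 − 211) / 176 = 2.9148.
N + 1 ≤ 2^2.9148 = 7.5412.
N ≤ 6.5412, so the largest integer N is 6.

6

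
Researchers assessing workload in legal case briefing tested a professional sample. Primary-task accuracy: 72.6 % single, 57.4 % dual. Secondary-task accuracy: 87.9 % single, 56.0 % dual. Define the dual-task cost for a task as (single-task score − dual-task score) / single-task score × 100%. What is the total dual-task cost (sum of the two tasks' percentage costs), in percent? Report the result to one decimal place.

57.2

Primary cost = (72.6 − 57.4) / 72.6 × 100% = 20.9366%.
Secondary cost = (87.9 − 56.0) / 87.9 × 100% = 36.2912%.
Total = 20.9366% + 36.2912% = 57.2278% ≈ 57.2%.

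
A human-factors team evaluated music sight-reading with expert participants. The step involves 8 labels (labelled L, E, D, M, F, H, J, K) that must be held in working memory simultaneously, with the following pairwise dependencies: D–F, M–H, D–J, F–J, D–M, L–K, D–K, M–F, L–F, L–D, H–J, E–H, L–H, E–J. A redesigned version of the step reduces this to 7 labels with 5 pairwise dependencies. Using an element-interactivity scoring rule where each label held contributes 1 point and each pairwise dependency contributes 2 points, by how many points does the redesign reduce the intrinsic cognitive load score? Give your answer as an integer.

19

Original: 8 × 1 + 14 × 2 = 8 + 28 = 36.
Redesigned: 7 × 1 + 5 × 2 = 7 + 10 = 17.
Reduction = 36 − 17 = 19.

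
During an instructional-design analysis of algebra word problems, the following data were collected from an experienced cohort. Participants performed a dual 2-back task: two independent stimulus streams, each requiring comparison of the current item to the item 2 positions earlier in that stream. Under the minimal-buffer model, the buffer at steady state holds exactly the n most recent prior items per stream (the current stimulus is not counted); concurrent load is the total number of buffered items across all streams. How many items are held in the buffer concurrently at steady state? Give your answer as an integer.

Each stream's buffer holds its 2 most recent prior items.
Two independent streams: 2 × 2 = 4 buffered items at steady state.

4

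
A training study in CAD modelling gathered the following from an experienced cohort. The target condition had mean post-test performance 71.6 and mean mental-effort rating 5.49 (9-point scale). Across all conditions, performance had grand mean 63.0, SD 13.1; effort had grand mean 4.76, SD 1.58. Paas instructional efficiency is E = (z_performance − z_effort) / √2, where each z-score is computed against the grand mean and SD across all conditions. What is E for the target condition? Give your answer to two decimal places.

z_performance = (71.6 − 63.0) / 13.1 = 8.6000 / 13.1 = 0.6565.
z_effort = (5.49 − 4.76) / 1.58 = 0.7300 / 1.58 = 0.4620.
z_P − z_E = 0.6565 − 0.4620 = 0.1945.
E = 0.1945 / √2 = 0.1945 / 1.41421 = 0.1375 ≈ 0.14.

0.14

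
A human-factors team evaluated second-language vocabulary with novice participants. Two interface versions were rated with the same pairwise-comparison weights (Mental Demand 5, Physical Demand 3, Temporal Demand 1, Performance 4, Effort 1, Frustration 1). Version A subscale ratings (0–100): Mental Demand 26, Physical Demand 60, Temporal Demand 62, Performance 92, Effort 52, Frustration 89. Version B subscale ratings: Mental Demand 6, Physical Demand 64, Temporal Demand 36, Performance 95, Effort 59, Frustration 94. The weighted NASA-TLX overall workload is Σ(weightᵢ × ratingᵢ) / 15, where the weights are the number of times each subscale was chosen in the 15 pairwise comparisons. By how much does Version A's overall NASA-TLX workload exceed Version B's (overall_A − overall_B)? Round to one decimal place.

6.0

Version A weighted sum = 5·26 + 3·60 + 1·62 + 4·92 + 1·52 + 1·89 = 130 + 180 + 62 + 368 + 52 + 89 = 881; overall_A = 881/15 = 58.7333.
Version B weighted sum = 5·6 + 3·64 + 1·36 + 4·95 + 1·59 + 1·94 = 30 + 192 + 36 + 380 + 59 + 94 = 791; overall_B = 791/15 = 52.7333.
Difference = 58.7333 − 52.7333 = 6.0000 ≈ 6.0.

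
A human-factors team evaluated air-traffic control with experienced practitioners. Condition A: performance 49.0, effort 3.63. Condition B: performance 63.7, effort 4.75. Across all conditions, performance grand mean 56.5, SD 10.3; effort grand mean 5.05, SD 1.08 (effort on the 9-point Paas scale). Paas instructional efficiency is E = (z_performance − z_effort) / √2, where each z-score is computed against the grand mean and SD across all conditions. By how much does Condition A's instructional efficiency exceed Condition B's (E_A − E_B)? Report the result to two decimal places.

-0.28

Condition A: z_P = (49.0 − 56.5)/10.3 = -0.7282; z_E = (3.63 − 5.05)/1.08 = -1.3148; E_A = (-0.7282 − (-1.3148))/√2 = 0.4148.
Condition B: z_P = (63.7 − 56.5)/10.3 = 0.6990; z_E = (4.75 − 5.05)/1.08 = -0.2778; E_B = (0.6990 − (-0.2778))/√2 = 0.6907.
E_A − E_B = 0.4148 − 0.6907 = -0.2759 ≈ -0.28.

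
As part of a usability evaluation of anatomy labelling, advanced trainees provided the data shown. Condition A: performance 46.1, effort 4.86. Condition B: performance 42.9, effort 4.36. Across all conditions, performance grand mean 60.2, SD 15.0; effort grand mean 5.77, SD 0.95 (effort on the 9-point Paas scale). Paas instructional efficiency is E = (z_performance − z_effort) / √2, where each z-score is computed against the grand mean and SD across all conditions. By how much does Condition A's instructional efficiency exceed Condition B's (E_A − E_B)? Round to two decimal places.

-0.22

Condition A: z_P = (46.1 − 60.2)/15.0 = -0.9400; z_E = (4.86 − 5.77)/0.95 = -0.9579; E_A = (-0.9400 − (-0.9579))/√2 = 0.0127.
Condition B: z_P = (42.9 − 60.2)/15.0 = -1.1533; z_E = (4.36 − 5.77)/0.95 = -1.4842; E_B = (-1.1533 − (-1.4842))/√2 = 0.2340.
E_A − E_B = 0.0127 − 0.2340 = -0.2213 ≈ -0.22.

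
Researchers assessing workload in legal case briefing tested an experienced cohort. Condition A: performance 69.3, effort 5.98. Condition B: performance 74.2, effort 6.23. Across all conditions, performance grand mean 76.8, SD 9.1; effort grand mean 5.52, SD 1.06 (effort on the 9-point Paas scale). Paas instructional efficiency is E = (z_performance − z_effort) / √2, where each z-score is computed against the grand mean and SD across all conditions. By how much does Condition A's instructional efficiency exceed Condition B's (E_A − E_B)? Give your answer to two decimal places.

Condition A: z_P = (69.3 − 76.8)/9.1 = -0.8242; z_E = (5.98 − 5.52)/1.06 = 0.4340; E_A = (-0.8242 − 0.4340)/√2 = -0.8897.
Condition B: z_P = (74.2 − 76.8)/9.1 = -0.2857; z_E = (6.23 − 5.52)/1.06 = 0.6698; E_B = (-0.2857 − 0.6698)/√2 = -0.6756.
E_A − E_B = -0.8897 − (-0.6756) = -0.2141 ≈ -0.21.

-0.21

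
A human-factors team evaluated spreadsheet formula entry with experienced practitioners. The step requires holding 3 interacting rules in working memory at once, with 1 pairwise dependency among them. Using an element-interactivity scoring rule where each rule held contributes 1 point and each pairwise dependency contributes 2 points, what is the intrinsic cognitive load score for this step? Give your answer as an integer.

5

Element contribution: 3 × 1 = 3.
Interaction contribution: 1 × 2 = 2.
Intrinsic load = 3 + 2 = 5.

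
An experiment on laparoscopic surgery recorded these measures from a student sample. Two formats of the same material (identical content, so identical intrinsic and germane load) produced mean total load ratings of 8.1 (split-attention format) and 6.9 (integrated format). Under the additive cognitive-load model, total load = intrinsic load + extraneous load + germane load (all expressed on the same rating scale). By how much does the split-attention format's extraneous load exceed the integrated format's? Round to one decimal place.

1.2

Intrinsic and germane load are equal across formats, so the difference in total load equals the difference in extraneous load.
Extraneous-load difference = 8.1 − 6.9 = 1.2.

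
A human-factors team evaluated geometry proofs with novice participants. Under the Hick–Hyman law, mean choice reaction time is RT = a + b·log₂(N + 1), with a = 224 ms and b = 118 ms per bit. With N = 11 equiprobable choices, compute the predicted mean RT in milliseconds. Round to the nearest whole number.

log₂(11 + 1) = log₂(12) = 3.5850.
RT = 224 + 118 × 3.5850 = 224 + 423.0300 = 647.0300 ms.
≈ 647 ms.

647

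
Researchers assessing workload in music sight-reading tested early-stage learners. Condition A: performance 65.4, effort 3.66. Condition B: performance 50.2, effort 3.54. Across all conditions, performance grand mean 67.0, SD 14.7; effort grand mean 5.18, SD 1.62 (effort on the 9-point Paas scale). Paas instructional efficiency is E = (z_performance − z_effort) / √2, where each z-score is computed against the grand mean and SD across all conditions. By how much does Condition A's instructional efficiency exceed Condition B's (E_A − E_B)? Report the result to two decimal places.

Condition A: z_P = (65.4 − 67.0)/14.7 = -0.1088; z_E = (3.66 − 5.18)/1.62 = -0.9383; E_A = (-0.1088 − (-0.9383))/√2 = 0.5865.
Condition B: z_P = (50.2 − 67.0)/14.7 = -1.1429; z_E = (3.54 − 5.18)/1.62 = -1.0123; E_B = (-1.1429 − (-1.0123))/√2 = -0.0923.
E_A − E_B = 0.5865 − (-0.0923) = 0.6788 ≈ 0.68.

0.68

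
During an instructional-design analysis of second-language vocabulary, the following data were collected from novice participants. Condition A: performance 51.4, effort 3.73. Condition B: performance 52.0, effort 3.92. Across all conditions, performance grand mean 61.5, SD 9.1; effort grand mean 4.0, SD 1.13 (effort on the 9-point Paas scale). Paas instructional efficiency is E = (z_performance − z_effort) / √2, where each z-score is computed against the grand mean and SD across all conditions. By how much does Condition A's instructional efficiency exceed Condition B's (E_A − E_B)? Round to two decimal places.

Condition A: z_P = (51.4 − 61.5)/9.1 = -1.1099; z_E = (3.73 − 4.0)/1.13 = -0.2389; E_A = (-1.1099 − (-0.2389))/√2 = -0.6159.
Condition B: z_P = (52.0 − 61.5)/9.1 = -1.0440; z_E = (3.92 − 4.0)/1.13 = -0.0708; E_B = (-1.0440 − (-0.0708))/√2 = -0.6882.
E_A − E_B = -0.6159 − (-0.6882) = 0.0723 ≈ 0.07.

0.07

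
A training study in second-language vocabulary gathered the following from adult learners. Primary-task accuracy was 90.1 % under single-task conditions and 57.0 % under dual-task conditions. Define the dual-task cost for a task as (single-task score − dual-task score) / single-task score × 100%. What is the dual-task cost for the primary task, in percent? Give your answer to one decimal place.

Cost = (90.1 − 57.0) / 90.1 × 100%
     = 33.1000 / 90.1 × 100% = 36.7370%.
≈ 36.7%.

36.7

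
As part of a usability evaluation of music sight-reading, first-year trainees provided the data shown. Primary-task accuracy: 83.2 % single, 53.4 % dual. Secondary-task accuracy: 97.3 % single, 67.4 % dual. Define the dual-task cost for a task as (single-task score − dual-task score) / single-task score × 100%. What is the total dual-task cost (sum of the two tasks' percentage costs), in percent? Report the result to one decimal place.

Primary cost = (83.2 − 53.4) / 83.2 × 100% = 35.8173%.
Secondary cost = (97.3 − 67.4) / 97.3 × 100% = 30.7297%.
Total = 35.8173% + 30.7297% = 66.5470% ≈ 66.5%.

66.5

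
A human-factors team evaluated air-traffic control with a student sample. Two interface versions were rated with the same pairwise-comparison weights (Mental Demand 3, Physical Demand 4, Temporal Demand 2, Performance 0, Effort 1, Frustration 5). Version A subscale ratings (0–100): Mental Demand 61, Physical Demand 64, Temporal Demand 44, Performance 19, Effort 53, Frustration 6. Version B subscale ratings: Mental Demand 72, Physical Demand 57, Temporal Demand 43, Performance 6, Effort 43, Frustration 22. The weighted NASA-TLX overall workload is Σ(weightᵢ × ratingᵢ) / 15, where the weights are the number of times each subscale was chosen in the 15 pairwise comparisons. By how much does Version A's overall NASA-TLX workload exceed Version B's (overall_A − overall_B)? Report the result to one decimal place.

Version A weighted sum = 3·61 + 4·64 + 2·44 + 0·19 + 1·53 + 5·6 = 183 + 256 + 88 + 0 + 53 + 30 = 610; overall_A = 610/15 = 40.6667.
Version B weighted sum = 3·72 + 4·57 + 2·43 + 0·6 + 1·43 + 5·22 = 216 + 228 + 86 + 0 + 43 + 110 = 683; overall_B = 683/15 = 45.5333.
Difference = 40.6667 − 45.5333 = -4.8666 ≈ -4.9.

-4.9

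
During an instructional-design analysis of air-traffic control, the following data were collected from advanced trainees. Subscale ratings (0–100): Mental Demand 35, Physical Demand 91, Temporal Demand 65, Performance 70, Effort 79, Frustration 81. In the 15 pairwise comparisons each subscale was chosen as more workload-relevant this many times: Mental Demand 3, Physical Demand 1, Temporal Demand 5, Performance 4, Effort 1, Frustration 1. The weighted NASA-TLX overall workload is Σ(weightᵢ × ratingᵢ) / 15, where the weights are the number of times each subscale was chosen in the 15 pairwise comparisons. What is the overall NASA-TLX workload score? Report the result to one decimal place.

The tallies are the weights (they sum to 15).
Weighted sum = 3·35 + 1·91 + 5·65 + 4·70 + 1·79 + 1·81
            = 105 + 91 + 325 + 280 + 79 + 81 = 961.
Overall workload = 961 / 15 = 64.0667 ≈ 64.1.

64.1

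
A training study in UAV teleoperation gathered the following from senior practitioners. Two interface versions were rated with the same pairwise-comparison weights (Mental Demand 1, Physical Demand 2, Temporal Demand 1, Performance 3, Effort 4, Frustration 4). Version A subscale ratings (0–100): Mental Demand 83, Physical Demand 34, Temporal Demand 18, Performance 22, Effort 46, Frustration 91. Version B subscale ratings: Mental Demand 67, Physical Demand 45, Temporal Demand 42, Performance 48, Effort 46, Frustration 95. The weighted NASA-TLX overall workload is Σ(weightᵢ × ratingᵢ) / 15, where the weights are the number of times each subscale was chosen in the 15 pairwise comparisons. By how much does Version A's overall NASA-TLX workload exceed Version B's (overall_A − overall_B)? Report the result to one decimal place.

Version A weighted sum = 1·83 + 2·34 + 1·18 + 3·22 + 4·46 + 4·91 = 83 + 68 + 18 + 66 + 184 + 364 = 783; overall_A = 783/15 = 52.2000.
Version B weighted sum = 1·67 + 2·45 + 1·42 + 3·48 + 4·46 + 4·95 = 67 + 90 + 42 + 144 + 184 + 380 = 907; overall_B = 907/15 = 60.4667.
Difference = 52.2000 − 60.4667 = -8.2667 ≈ -8.3.

-8.3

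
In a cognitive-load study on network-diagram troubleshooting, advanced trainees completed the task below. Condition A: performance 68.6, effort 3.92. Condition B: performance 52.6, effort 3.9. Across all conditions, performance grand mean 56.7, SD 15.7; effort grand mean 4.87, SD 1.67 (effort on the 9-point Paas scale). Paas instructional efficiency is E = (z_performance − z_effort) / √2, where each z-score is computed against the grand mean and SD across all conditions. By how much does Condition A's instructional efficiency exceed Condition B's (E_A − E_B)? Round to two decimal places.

Condition A: z_P = (68.6 − 56.7)/15.7 = 0.7580; z_E = (3.92 − 4.87)/1.67 = -0.5689; E_A = (0.7580 − (-0.5689))/√2 = 0.9383.
Condition B: z_P = (52.6 − 56.7)/15.7 = -0.2611; z_E = (3.9 − 4.87)/1.67 = -0.5808; E_B = (-0.2611 − (-0.5808))/√2 = 0.2261.
E_A − E_B = 0.9383 − 0.2261 = 0.7122 ≈ 0.71.

0.71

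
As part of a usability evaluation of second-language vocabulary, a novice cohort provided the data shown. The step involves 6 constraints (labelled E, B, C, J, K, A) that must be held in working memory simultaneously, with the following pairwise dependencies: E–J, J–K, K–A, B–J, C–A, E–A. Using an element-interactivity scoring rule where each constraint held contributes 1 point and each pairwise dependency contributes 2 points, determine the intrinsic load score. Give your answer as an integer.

18

Count of constraints held simultaneously: 6.
Count of pairwise dependencies listed: 6.
Element contribution: 6 × 1 = 6.
Interaction contribution: 6 × 2 = 12.
Intrinsic load = 6 + 12 = 18.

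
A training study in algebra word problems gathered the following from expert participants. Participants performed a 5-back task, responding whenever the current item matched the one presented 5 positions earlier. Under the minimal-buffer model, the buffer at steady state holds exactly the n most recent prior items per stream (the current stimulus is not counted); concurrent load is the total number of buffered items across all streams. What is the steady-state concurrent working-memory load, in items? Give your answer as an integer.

The buffer holds the 5 most recent prior items.
Steady-state concurrent load = 5 items.

5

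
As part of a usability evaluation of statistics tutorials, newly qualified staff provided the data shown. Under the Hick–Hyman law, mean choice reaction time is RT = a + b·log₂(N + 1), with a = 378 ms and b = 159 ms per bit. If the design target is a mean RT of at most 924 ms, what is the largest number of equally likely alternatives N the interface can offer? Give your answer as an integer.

Set 378 + 159·log₂(N + 1) ≤ 924.
log₂(N + 1) ≤ (924 − 378) / 159 = 3.4340.
N + 1 ≤ 2^3.4340 = 10.8078.
N ≤ 9.8078, so the largest integer N is 9.

9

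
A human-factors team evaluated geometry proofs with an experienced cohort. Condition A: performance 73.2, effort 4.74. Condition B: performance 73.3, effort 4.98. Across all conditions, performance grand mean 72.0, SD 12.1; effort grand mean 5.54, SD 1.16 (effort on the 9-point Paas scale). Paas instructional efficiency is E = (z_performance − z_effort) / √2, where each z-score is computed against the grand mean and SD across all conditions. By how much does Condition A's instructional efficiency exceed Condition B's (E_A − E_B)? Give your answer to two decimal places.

Condition A: z_P = (73.2 − 72.0)/12.1 = 0.0992; z_E = (4.74 − 5.54)/1.16 = -0.6897; E_A = (0.0992 − (-0.6897))/√2 = 0.5578.
Condition B: z_P = (73.3 − 72.0)/12.1 = 0.1074; z_E = (4.98 − 5.54)/1.16 = -0.4828; E_B = (0.1074 − (-0.4828))/√2 = 0.4173.
E_A − E_B = 0.5578 − 0.4173 = 0.1405 ≈ 0.14.

0.14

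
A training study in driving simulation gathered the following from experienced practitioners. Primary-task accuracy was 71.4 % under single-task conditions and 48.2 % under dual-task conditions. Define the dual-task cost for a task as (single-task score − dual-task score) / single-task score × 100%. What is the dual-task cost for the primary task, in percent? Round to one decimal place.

32.5

Cost = (71.4 − 48.2) / 71.4 × 100%
     = 23.2000 / 71.4 × 100% = 32.4930%.
≈ 32.5%.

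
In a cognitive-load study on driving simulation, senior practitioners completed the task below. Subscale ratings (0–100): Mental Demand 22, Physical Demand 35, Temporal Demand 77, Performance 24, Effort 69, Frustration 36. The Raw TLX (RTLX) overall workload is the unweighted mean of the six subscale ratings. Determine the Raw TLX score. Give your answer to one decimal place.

Sum of ratings = 22 + 35 + 77 + 24 + 69 + 36 = 263.
RTLX = 263 / 6 = 43.8333 ≈ 43.8.

43.8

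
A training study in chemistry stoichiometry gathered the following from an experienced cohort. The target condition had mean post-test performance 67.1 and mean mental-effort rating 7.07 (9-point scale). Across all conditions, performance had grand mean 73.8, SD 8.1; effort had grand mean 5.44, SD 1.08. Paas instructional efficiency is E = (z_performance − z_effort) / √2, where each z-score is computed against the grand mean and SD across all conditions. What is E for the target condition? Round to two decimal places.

z_performance = (67.1 − 73.8) / 8.1 = -6.7000 / 8.1 = -0.8272.
z_effort = (7.07 − 5.44) / 1.08 = 1.6300 / 1.08 = 1.5093.
z_P − z_E = -0.8272 − 1.5093 = -2.3365.
E = -2.3365 / √2 = -2.3365 / 1.41421 = -1.6522 ≈ -1.65.

-1.65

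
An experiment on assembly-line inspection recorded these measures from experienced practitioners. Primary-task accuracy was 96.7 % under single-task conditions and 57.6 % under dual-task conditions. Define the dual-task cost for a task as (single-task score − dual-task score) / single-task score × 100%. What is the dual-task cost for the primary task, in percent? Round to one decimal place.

40.4

Cost = (96.7 − 57.6) / 96.7 × 100%
     = 39.1000 / 96.7 × 100% = 40.4343%.
≈ 40.4%.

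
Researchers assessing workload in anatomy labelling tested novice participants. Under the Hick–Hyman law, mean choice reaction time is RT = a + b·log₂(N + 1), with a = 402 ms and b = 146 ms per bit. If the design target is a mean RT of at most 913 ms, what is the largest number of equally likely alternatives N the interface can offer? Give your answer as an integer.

Set 402 + 146·log₂(N + 1) ≤ 913.
log₂(N + 1) ≤ (913 − 402) / 146 = 3.5000.
N + 1 ≤ 2^3.5000 = 11.3137.
N ≤ 10.3137, so the largest integer N is 10.

10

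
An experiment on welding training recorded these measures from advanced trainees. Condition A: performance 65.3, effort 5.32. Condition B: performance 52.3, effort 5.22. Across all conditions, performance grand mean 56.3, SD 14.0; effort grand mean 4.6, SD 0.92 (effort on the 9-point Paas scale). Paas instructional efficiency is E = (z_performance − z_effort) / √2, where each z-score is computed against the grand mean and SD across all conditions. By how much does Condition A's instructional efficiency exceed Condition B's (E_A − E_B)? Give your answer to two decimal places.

Condition A: z_P = (65.3 − 56.3)/14.0 = 0.6429; z_E = (5.32 − 4.6)/0.92 = 0.7826; E_A = (0.6429 − 0.7826)/√2 = -0.0988.
Condition B: z_P = (52.3 − 56.3)/14.0 = -0.2857; z_E = (5.22 − 4.6)/0.92 = 0.6739; E_B = (-0.2857 − 0.6739)/√2 = -0.6785.
E_A − E_B = -0.0988 − (-0.6785) = 0.5797 ≈ 0.58.

0.58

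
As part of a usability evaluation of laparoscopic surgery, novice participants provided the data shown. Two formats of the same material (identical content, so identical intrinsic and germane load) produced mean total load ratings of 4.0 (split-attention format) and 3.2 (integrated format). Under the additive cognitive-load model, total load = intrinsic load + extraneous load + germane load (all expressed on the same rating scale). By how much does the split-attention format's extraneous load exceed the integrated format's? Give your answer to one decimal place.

0.8

Intrinsic and germane load are equal across formats, so the difference in total load equals the difference in extraneous load.
Extraneous-load difference = 4.0 − 3.2 = 0.8.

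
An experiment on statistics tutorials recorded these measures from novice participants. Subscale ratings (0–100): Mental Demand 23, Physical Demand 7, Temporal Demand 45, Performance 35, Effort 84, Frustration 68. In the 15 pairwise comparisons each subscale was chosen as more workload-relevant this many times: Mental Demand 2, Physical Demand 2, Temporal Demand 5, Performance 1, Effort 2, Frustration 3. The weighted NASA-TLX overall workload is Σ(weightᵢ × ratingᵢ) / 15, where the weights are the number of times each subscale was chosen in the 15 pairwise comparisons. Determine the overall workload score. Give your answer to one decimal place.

The tallies are the weights (they sum to 15).
Weighted sum = 2·23 + 2·7 + 5·45 + 1·35 + 2·84 + 3·68
            = 46 + 14 + 225 + 35 + 168 + 204 = 692.
Overall workload = 692 / 15 = 46.1333 ≈ 46.1.

46.1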